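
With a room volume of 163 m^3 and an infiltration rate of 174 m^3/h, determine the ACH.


ACH = flow / volume
ACH = 174 / 163
ACH = 1.067

1.067


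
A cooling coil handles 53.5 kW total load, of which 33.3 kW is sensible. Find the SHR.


SHR = Q_sensible / Q_total
SHR = 33.3 / 53.5
SHR = 0.622

0.622


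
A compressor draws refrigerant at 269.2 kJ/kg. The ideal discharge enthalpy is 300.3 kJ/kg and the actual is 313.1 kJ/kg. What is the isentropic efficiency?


dh_ideal = 300.3 - 269.2 = 31.1 kJ/kg
dh_actual = 313.1 - 269.2 = 43.9 kJ/kg
eta_s = dh_ideal / dh_actual = 31.1 / 43.9
eta_s = 0.7084

0.7084


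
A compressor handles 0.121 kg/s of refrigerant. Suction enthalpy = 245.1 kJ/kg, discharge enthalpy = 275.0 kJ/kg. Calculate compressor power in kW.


dh = 275.0 - 245.1 = 29.9 kJ/kg
W = m_dot * dh = 0.121 * 29.9 = 3.62 kW

3.62


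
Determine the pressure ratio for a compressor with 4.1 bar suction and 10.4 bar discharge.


PR = P_high / P_low
PR = 10.4 / 4.1
PR = 2.537

2.537


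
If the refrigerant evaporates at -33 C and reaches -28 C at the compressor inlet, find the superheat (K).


Superheat = T_suction - T_evap
Superheat = -28 - (-33)
Superheat = 5 K

5


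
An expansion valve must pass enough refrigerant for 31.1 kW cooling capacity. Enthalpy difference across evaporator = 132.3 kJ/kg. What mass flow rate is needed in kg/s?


m_dot = Q / dh
m_dot = 31.1 / 132.3
m_dot = 0.2351 kg/s

0.2351


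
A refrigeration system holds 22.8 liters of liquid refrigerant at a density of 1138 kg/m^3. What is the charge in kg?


Charge = V * rho / 1000
Charge = 22.8 * 1138 / 1000
Charge = 25.95 kg

25.95


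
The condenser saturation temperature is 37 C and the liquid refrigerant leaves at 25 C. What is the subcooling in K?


Subcooling = T_cond - T_liquid
Subcooling = 37 - 25
Subcooling = 12 K

12


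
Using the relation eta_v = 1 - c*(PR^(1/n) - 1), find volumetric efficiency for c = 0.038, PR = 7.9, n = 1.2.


PR^(1/n) = 7.9^(1/1.2) = 5.597867
eta_v = 1 - 0.038 * (5.597867 - 1)
eta_v = 0.8253

0.8253


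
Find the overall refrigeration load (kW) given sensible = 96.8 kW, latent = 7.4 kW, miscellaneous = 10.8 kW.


Q_total = Q_s + Q_l + Q_misc
Q_total = 96.8 + 7.4 + 10.8
Q_total = 115.0 kW

115.0


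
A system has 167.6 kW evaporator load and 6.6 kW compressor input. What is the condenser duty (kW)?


Q_cond = Q_evap + W
Q_cond = 167.6 + 6.6
Q_cond = 174.2 kW

174.2


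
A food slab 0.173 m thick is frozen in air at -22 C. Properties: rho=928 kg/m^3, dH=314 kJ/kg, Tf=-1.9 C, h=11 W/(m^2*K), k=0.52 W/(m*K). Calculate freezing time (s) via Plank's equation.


dT = -1.9 - (-22) = 20.1 K
term1 = a/(2h) = 0.173/(2*11) = 0.007863636364
term2 = a^2/(8k) = 0.173^2/(8*0.52) = 0.007194471154
t = rho*dH*1000/dT * (term1 + term2)
t = 928*314*1000/20.1 * (0.007863636364 + 0.007194471154)
t = 218299 s

218299


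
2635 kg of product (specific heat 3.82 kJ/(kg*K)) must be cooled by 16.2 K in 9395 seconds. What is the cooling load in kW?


Q = m * cp * dT / t
Q = 2635 * 3.82 * 16.2 / 9395
Q = 17.357 kW

17.357


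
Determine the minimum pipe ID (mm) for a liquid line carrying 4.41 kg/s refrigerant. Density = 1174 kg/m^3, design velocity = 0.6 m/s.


A = m_dot / (rho * v) = 4.41 / (1174 * 0.6) = 0.006260647359 m^2
d = sqrt(4*A/pi) * 1000
d = 89.3 mm

89.3


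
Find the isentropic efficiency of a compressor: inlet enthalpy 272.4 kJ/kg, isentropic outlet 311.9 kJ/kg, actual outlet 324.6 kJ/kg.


dh_ideal = 311.9 - 272.4 = 39.5 kJ/kg
dh_actual = 324.6 - 272.4 = 52.2 kJ/kg
eta_s = dh_ideal / dh_actual = 39.5 / 52.2
eta_s = 0.7567

0.7567


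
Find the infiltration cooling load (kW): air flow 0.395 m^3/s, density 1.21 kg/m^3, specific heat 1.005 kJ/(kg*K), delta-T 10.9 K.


Q = V_dot * rho * cp * dT
Q = 0.395 * 1.21 * 1.005 * 10.9
Q = 5.236 kW

5.236


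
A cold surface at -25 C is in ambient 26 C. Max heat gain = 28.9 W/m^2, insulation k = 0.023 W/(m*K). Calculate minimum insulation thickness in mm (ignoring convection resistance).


dT = 26 - (-25) = 51 K
thickness = k * dT / q_max * 1000
thickness = 0.023 * 51 / 28.9 * 1000
thickness = 40.6 mm

40.6


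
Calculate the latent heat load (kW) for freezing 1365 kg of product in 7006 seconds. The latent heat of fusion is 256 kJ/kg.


Q_lat = m * h_fg / t
Q_lat = 1365 * 256 / 7006
Q_lat = 49.88 kW

49.88


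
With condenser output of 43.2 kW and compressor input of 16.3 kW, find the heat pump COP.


COP_hp = Q_cond / W
COP_hp = 43.2 / 16.3
COP_hp = 2.65

2.65


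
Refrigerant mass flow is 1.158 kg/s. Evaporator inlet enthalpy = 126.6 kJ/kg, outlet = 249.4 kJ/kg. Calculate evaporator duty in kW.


dh = 249.4 - 126.6 = 122.8 kJ/kg
Q_evap = m_dot * dh = 1.158 * 122.8
Q_evap = 142.2 kW

142.2


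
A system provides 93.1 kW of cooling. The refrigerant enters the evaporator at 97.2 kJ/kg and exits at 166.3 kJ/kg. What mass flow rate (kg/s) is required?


dh = 166.3 - 97.2 = 69.1 kJ/kg
m_dot = Q / dh = 93.1 / 69.1 = 1.3473 kg/s

1.3473


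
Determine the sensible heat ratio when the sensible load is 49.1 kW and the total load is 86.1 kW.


SHR = Q_sensible / Q_total
SHR = 49.1 / 86.1
SHR = 0.57

0.57


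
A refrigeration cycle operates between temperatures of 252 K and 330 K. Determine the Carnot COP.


dT = 330 - 252 = 78 K
COP_carnot = T_cold / dT = 252 / 78
COP_carnot = 3.231

3.231


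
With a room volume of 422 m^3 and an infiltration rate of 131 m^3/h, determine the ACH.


ACH = flow / volume
ACH = 131 / 422
ACH = 0.31

0.31


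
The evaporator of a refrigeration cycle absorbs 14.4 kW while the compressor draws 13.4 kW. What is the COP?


COP = Q_evap / W
COP = 14.4 / 13.4
COP = 1.075

1.075


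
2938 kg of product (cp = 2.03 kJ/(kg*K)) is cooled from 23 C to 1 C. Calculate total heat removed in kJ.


dT = 23 - (1) = 22 K
Q = m * cp * dT = 2938 * 2.03 * 22
Q = 131211 kJ

131211


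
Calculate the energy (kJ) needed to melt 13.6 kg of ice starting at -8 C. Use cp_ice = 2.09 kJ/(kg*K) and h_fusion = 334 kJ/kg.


Sensible heat = cp * dT = 2.09 * 8 = 16.72 kJ/kg
Total per kg = 16.72 + 334 = 350.72 kJ/kg
Q = m * total = 13.6 * 350.72
Q = 4769.8 kJ

4769.8


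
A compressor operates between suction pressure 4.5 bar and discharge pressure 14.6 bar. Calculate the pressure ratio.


PR = P_high / P_low
PR = 14.6 / 4.5
PR = 3.244

3.244


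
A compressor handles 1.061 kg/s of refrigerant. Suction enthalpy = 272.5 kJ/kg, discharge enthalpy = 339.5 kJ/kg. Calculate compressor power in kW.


dh = 339.5 - 272.5 = 67.0 kJ/kg
W = m_dot * dh = 1.061 * 67.0 = 71.09 kW

71.09


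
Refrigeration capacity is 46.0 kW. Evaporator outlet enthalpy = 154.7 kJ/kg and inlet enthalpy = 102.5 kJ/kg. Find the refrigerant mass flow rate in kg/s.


dh = 154.7 - 102.5 = 52.2 kJ/kg
m_dot = Q / dh = 46.0 / 52.2 = 0.8812 kg/s

0.8812


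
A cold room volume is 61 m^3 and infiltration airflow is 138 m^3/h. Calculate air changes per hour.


ACH = flow / volume
ACH = 138 / 61
ACH = 2.262

2.262


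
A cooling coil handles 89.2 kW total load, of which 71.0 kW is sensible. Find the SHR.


SHR = Q_sensible / Q_total
SHR = 71.0 / 89.2
SHR = 0.796

0.796


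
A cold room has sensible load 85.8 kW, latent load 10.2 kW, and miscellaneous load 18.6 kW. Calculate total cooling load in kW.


Q_total = Q_s + Q_l + Q_misc
Q_total = 85.8 + 10.2 + 18.6
Q_total = 114.6 kW

114.6


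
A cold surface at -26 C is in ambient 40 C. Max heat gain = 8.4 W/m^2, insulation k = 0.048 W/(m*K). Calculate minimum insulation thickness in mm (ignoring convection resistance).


dT = 40 - (-26) = 66 K
thickness = k * dT / q_max * 1000
thickness = 0.048 * 66 / 8.4 * 1000
thickness = 377.1 mm

377.1


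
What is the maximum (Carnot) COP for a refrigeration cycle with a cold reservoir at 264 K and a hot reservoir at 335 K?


dT = 335 - 264 = 71 K
COP_carnot = T_cold / dT = 264 / 71
COP_carnot = 3.718

3.718


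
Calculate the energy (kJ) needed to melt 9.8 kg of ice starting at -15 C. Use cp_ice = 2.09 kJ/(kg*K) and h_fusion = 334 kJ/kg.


Sensible heat = cp * dT = 2.09 * 15 = 31.35 kJ/kg
Total per kg = 31.35 + 334 = 365.35 kJ/kg
Q = m * total = 9.8 * 365.35
Q = 3580.4 kJ

3580.4


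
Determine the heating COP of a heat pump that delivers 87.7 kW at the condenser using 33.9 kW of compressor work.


COP_hp = Q_cond / W
COP_hp = 87.7 / 33.9
COP_hp = 2.587

2.587


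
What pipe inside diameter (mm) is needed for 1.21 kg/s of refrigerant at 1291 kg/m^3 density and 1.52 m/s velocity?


A = m_dot / (rho * v) = 1.21 / (1291 * 1.52) = 0.0006166170655 m^2
d = sqrt(4*A/pi) * 1000
d = 28.0 mm

28.0


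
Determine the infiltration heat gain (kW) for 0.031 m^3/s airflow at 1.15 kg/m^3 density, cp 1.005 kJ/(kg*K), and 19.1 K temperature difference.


Q = V_dot * rho * cp * dT
Q = 0.031 * 1.15 * 1.005 * 19.1
Q = 0.684 kW

0.684


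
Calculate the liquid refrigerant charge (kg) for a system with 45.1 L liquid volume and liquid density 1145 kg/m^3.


Charge = V * rho / 1000
Charge = 45.1 * 1145 / 1000
Charge = 51.64 kg

51.64


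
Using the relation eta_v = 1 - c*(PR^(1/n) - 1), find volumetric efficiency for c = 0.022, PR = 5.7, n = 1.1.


PR^(1/n) = 5.7^(1/1.1) = 4.86585272
eta_v = 1 - 0.022 * (4.86585272 - 1)
eta_v = 0.915

0.915


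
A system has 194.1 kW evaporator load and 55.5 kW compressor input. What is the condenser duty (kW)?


Q_cond = Q_evap + W
Q_cond = 194.1 + 55.5
Q_cond = 249.6 kW

249.6


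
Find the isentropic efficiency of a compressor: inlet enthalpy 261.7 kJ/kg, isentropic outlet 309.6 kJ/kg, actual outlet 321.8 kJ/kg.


dh_ideal = 309.6 - 261.7 = 47.9 kJ/kg
dh_actual = 321.8 - 261.7 = 60.1 kJ/kg
eta_s = dh_ideal / dh_actual = 47.9 / 60.1
eta_s = 0.797

0.797


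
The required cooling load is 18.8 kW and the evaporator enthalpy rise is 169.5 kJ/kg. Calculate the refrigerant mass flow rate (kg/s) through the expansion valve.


m_dot = Q / dh
m_dot = 18.8 / 169.5
m_dot = 0.1109 kg/s

0.1109


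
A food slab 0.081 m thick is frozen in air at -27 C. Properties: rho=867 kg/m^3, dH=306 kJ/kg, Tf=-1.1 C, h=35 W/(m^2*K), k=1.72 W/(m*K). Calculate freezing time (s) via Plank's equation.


dT = -1.1 - (-27) = 25.9 K
term1 = a/(2h) = 0.081/(2*35) = 0.001157142857
term2 = a^2/(8k) = 0.081^2/(8*1.72) = 0.0004768168605
t = rho*dH*1000/dT * (term1 + term2)
t = 867*306*1000/25.9 * (0.001157142857 + 0.0004768168605)
t = 16737 s

16737


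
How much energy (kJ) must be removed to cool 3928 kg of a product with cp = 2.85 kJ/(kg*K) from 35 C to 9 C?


dT = 35 - (9) = 26 K
Q = m * cp * dT = 3928 * 2.85 * 26
Q = 291065 kJ

291065


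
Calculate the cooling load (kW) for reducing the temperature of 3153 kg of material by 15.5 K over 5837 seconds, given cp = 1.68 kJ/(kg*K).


Q = m * cp * dT / t
Q = 3153 * 1.68 * 15.5 / 5837
Q = 14.066 kW

14.066


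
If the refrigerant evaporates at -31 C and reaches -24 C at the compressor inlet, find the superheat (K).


Superheat = T_suction - T_evap
Superheat = -24 - (-31)
Superheat = 7 K

7


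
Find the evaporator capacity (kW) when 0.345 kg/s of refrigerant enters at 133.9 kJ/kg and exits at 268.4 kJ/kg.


dh = 268.4 - 133.9 = 134.5 kJ/kg
Q_evap = m_dot * dh = 0.345 * 134.5
Q_evap = 46.4 kW

46.4


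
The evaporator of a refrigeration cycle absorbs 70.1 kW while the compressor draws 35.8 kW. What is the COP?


COP = Q_evap / W
COP = 70.1 / 35.8
COP = 1.958

1.958


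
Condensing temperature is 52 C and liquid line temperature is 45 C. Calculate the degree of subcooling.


Subcooling = T_cond - T_liquid
Subcooling = 52 - 45
Subcooling = 7 K

7


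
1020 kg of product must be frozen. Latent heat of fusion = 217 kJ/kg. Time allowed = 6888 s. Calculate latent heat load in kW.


Q_lat = m * h_fg / t
Q_lat = 1020 * 217 / 6888
Q_lat = 32.13 kW

32.13


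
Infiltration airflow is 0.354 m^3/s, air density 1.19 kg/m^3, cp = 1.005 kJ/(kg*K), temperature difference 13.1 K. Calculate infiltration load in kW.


Q = V_dot * rho * cp * dT
Q = 0.354 * 1.19 * 1.005 * 13.1
Q = 5.546 kW

5.546


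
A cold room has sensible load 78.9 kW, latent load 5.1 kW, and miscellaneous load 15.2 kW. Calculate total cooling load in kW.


Q_total = Q_s + Q_l + Q_misc
Q_total = 78.9 + 5.1 + 15.2
Q_total = 99.2 kW

99.2


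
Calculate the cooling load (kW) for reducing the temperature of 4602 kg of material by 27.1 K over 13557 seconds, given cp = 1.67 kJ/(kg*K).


Q = m * cp * dT / t
Q = 4602 * 1.67 * 27.1 / 13557
Q = 15.363 kW

15.363


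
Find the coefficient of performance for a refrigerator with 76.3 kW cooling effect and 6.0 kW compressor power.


COP = Q_evap / W
COP = 76.3 / 6.0
COP = 12.717

12.717


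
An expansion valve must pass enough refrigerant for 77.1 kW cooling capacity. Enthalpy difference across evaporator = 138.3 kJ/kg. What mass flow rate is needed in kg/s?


m_dot = Q / dh
m_dot = 77.1 / 138.3
m_dot = 0.5575 kg/s

0.5575


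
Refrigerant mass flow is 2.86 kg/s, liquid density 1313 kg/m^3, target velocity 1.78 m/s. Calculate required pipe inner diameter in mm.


A = m_dot / (rho * v) = 2.86 / (1313 * 1.78) = 0.001223717877 m^2
d = sqrt(4*A/pi) * 1000
d = 39.5 mm

39.5


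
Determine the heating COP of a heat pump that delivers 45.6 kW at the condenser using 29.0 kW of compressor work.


COP_hp = Q_cond / W
COP_hp = 45.6 / 29.0
COP_hp = 1.572

1.572


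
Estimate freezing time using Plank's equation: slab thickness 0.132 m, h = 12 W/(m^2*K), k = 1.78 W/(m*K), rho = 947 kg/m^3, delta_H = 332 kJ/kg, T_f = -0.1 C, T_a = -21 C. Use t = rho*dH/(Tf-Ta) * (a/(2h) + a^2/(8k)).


dT = -0.1 - (-21) = 20.9 K
term1 = a/(2h) = 0.132/(2*12) = 0.0055
term2 = a^2/(8k) = 0.132^2/(8*1.78) = 0.001223595506
t = rho*dH*1000/dT * (term1 + term2)
t = 947*332*1000/20.9 * (0.0055 + 0.001223595506)
t = 101145 s

101145


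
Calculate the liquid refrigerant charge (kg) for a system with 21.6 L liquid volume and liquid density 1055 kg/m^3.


Charge = V * rho / 1000
Charge = 21.6 * 1055 / 1000
Charge = 22.79 kg

22.79


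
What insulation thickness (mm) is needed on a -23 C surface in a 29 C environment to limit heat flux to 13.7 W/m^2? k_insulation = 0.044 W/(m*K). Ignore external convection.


dT = 29 - (-23) = 52 K
thickness = k * dT / q_max * 1000
thickness = 0.044 * 52 / 13.7 * 1000
thickness = 167.0 mm

167.0


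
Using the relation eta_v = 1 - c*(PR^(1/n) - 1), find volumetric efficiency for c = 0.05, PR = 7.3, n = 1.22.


PR^(1/n) = 7.3^(1/1.22) = 5.10083985
eta_v = 1 - 0.05 * (5.10083985 - 1)
eta_v = 0.795

0.795


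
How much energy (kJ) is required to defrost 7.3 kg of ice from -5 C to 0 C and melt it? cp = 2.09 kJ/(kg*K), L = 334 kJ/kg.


Sensible heat = cp * dT = 2.09 * 5 = 10.45 kJ/kg
Total per kg = 10.45 + 334 = 344.45 kJ/kg
Q = m * total = 7.3 * 344.45
Q = 2514.5 kJ

2514.5


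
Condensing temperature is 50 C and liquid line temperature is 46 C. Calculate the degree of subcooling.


Subcooling = T_cond - T_liquid
Subcooling = 50 - 46
Subcooling = 4 K

4


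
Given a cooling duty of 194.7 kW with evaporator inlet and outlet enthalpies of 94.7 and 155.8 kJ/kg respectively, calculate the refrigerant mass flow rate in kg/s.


dh = 155.8 - 94.7 = 61.1 kJ/kg
m_dot = Q / dh = 194.7 / 61.1 = 3.1866 kg/s

3.1866


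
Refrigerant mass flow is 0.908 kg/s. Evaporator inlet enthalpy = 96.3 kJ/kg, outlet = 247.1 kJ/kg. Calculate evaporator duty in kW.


dh = 247.1 - 96.3 = 150.8 kJ/kg
Q_evap = m_dot * dh = 0.908 * 150.8
Q_evap = 136.93 kW

136.93


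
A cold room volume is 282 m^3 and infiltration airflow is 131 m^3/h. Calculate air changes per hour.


ACH = flow / volume
ACH = 131 / 282
ACH = 0.465

0.465


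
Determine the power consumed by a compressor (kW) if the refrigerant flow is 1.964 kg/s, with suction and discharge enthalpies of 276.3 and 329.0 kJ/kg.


dh = 329.0 - 276.3 = 52.7 kJ/kg
W = m_dot * dh = 1.964 * 52.7 = 103.5 kW

103.5


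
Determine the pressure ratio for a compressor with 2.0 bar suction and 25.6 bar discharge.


PR = P_high / P_low
PR = 25.6 / 2.0
PR = 12.8

12.8


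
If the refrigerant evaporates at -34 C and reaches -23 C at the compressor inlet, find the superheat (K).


Superheat = T_suction - T_evap
Superheat = -23 - (-34)
Superheat = 11 K

11


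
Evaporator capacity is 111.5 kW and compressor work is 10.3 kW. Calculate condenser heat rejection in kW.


Q_cond = Q_evap + W
Q_cond = 111.5 + 10.3
Q_cond = 121.8 kW

121.8


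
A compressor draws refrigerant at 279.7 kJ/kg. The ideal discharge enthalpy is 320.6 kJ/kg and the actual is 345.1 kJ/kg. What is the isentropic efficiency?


dh_ideal = 320.6 - 279.7 = 40.9 kJ/kg
dh_actual = 345.1 - 279.7 = 65.4 kJ/kg
eta_s = dh_ideal / dh_actual = 40.9 / 65.4
eta_s = 0.6254

0.6254


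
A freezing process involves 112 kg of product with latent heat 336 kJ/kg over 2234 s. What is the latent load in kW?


Q_lat = m * h_fg / t
Q_lat = 112 * 336 / 2234
Q_lat = 16.85 kW

16.85


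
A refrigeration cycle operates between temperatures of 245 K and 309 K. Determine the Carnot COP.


dT = 309 - 245 = 64 K
COP_carnot = T_cold / dT = 245 / 64
COP_carnot = 3.828

3.828


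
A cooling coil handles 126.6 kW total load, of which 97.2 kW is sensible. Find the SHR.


SHR = Q_sensible / Q_total
SHR = 97.2 / 126.6
SHR = 0.768

0.768


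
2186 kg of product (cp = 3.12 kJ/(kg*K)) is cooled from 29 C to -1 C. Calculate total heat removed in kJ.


dT = 29 - (-1) = 30 K
Q = m * cp * dT = 2186 * 3.12 * 30
Q = 204610 kJ

204610


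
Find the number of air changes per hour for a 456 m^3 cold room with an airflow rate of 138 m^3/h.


ACH = flow / volume
ACH = 138 / 456
ACH = 0.303

0.303


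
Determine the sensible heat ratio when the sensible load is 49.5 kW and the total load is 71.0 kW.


SHR = Q_sensible / Q_total
SHR = 49.5 / 71.0
SHR = 0.697

0.697


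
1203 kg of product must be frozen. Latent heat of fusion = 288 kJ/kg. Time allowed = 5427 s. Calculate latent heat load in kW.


Q_lat = m * h_fg / t
Q_lat = 1203 * 288 / 5427
Q_lat = 63.84 kW

63.84


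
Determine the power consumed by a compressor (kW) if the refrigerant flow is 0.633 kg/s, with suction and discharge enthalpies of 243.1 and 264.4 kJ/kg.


dh = 264.4 - 243.1 = 21.3 kJ/kg
W = m_dot * dh = 0.633 * 21.3 = 13.48 kW

13.48


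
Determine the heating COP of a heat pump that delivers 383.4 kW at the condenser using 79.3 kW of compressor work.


COP_hp = Q_cond / W
COP_hp = 383.4 / 79.3
COP_hp = 4.835

4.835


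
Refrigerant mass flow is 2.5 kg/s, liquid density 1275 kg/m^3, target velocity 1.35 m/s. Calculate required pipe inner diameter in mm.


A = m_dot / (rho * v) = 2.5 / (1275 * 1.35) = 0.001452432825 m^2
d = sqrt(4*A/pi) * 1000
d = 43.0 mm

43.0


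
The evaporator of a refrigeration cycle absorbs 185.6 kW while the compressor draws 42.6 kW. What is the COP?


COP = Q_evap / W
COP = 185.6 / 42.6
COP = 4.357

4.357


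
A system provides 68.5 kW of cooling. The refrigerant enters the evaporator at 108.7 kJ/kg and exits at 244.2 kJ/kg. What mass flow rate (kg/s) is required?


dh = 244.2 - 108.7 = 135.5 kJ/kg
m_dot = Q / dh = 68.5 / 135.5 = 0.5055 kg/s

0.5055


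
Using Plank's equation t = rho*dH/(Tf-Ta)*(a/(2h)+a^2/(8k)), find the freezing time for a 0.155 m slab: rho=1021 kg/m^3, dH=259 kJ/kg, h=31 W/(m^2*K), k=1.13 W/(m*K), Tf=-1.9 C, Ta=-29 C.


dT = -1.9 - (-29) = 27.1 K
term1 = a/(2h) = 0.155/(2*31) = 0.0025
term2 = a^2/(8k) = 0.155^2/(8*1.13) = 0.002657632743
t = rho*dH*1000/dT * (term1 + term2)
t = 1021*259*1000/27.1 * (0.0025 + 0.002657632743)
t = 50328 s

50328


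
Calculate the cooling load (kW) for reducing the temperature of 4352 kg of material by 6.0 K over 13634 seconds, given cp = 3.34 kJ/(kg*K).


Q = m * cp * dT / t
Q = 4352 * 3.34 * 6.0 / 13634
Q = 6.397 kW

6.397


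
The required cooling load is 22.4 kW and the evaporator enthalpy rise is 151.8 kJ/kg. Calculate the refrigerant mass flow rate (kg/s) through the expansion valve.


m_dot = Q / dh
m_dot = 22.4 / 151.8
m_dot = 0.1476 kg/s

0.1476


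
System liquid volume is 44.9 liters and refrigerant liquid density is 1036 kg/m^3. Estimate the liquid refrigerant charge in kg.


Charge = V * rho / 1000
Charge = 44.9 * 1036 / 1000
Charge = 46.52 kg

46.52


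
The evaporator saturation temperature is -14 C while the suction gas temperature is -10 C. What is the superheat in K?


Superheat = T_suction - T_evap
Superheat = -10 - (-14)
Superheat = 4 K

4


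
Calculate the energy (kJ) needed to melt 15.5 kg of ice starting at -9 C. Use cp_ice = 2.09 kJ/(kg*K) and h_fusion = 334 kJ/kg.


Sensible heat = cp * dT = 2.09 * 9 = 18.81 kJ/kg
Total per kg = 18.81 + 334 = 352.81 kJ/kg
Q = m * total = 15.5 * 352.81
Q = 5468.6 kJ

5468.6


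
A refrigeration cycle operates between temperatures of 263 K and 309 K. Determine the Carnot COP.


dT = 309 - 263 = 46 K
COP_carnot = T_cold / dT = 263 / 46
COP_carnot = 5.717

5.717


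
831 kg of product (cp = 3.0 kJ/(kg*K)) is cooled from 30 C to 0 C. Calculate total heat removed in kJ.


dT = 30 - (0) = 30 K
Q = m * cp * dT = 831 * 3.0 * 30
Q = 74790 kJ

74790


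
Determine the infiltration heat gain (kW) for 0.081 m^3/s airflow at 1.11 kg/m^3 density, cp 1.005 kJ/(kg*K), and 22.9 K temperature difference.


Q = V_dot * rho * cp * dT
Q = 0.081 * 1.11 * 1.005 * 22.9
Q = 2.069 kW

2.069


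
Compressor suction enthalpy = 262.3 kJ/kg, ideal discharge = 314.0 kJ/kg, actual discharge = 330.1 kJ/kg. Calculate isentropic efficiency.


dh_ideal = 314.0 - 262.3 = 51.7 kJ/kg
dh_actual = 330.1 - 262.3 = 67.8 kJ/kg
eta_s = dh_ideal / dh_actual = 51.7 / 67.8
eta_s = 0.7625

0.7625


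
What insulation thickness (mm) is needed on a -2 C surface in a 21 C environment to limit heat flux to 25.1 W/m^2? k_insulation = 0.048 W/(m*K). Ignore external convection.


dT = 21 - (-2) = 23 K
thickness = k * dT / q_max * 1000
thickness = 0.048 * 23 / 25.1 * 1000
thickness = 44.0 mm

44.0


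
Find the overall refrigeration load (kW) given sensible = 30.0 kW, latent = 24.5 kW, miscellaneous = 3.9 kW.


Q_total = Q_s + Q_l + Q_misc
Q_total = 30.0 + 24.5 + 3.9
Q_total = 58.4 kW

58.4


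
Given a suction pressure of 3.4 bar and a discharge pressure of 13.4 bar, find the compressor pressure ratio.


PR = P_high / P_low
PR = 13.4 / 3.4
PR = 3.941

3.941


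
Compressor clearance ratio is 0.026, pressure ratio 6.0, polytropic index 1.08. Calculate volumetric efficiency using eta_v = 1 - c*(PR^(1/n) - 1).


PR^(1/n) = 6.0^(1/1.08) = 5.25424618
eta_v = 1 - 0.026 * (5.25424618 - 1)
eta_v = 0.8894

0.8894


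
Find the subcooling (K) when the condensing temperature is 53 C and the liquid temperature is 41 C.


Subcooling = T_cond - T_liquid
Subcooling = 53 - 41
Subcooling = 12 K

12


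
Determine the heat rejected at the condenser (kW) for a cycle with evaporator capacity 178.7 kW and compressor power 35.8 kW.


Q_cond = Q_evap + W
Q_cond = 178.7 + 35.8
Q_cond = 214.5 kW

214.5


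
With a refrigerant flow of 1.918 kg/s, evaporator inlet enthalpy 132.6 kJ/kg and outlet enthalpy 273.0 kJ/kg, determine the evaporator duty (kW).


dh = 273.0 - 132.6 = 140.4 kJ/kg
Q_evap = m_dot * dh = 1.918 * 140.4
Q_evap = 269.29 kW

269.29


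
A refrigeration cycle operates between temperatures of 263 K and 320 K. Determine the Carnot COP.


dT = 320 - 263 = 57 K
COP_carnot = T_cold / dT = 263 / 57
COP_carnot = 4.614

4.614


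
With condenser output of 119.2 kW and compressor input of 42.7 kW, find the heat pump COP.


COP_hp = Q_cond / W
COP_hp = 119.2 / 42.7
COP_hp = 2.792

2.792


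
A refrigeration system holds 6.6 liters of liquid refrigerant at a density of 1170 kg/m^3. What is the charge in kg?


Charge = V * rho / 1000
Charge = 6.6 * 1170 / 1000
Charge = 7.72 kg

7.72


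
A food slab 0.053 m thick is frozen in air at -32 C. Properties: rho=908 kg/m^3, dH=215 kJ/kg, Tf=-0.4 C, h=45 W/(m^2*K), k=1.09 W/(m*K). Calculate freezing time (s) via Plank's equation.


dT = -0.4 - (-32) = 31.6 K
term1 = a/(2h) = 0.053/(2*45) = 0.0005888888889
term2 = a^2/(8k) = 0.053^2/(8*1.09) = 0.0003221330275
t = rho*dH*1000/dT * (term1 + term2)
t = 908*215*1000/31.6 * (0.0005888888889 + 0.0003221330275)
t = 5628 s

5628


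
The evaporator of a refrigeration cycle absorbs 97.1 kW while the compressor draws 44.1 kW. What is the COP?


COP = Q_evap / W
COP = 97.1 / 44.1
COP = 2.202

2.202


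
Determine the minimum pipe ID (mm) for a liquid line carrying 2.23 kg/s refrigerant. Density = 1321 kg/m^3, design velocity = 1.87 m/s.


A = m_dot / (rho * v) = 2.23 / (1321 * 1.87) = 0.0009027353285 m^2
d = sqrt(4*A/pi) * 1000
d = 33.9 mm

33.9


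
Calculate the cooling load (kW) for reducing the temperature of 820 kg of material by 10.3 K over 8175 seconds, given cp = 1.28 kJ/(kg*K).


Q = m * cp * dT / t
Q = 820 * 1.28 * 10.3 / 8175
Q = 1.322 kW

1.322


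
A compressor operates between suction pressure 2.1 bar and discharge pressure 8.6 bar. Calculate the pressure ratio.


PR = P_high / P_low
PR = 8.6 / 2.1
PR = 4.095

4.095


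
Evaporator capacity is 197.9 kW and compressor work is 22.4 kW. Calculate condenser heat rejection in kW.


Q_cond = Q_evap + W
Q_cond = 197.9 + 22.4
Q_cond = 220.3 kW

220.3


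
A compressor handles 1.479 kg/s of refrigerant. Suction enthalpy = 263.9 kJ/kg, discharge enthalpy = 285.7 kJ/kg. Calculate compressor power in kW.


dh = 285.7 - 263.9 = 21.8 kJ/kg
W = m_dot * dh = 1.479 * 21.8 = 32.24 kW

32.24


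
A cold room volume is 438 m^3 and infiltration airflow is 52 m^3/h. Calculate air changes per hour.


ACH = flow / volume
ACH = 52 / 438
ACH = 0.119

0.119


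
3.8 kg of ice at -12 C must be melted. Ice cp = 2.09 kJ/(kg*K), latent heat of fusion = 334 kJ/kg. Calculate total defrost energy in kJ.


Sensible heat = cp * dT = 2.09 * 12 = 25.08 kJ/kg
Total per kg = 25.08 + 334 = 359.08 kJ/kg
Q = m * total = 3.8 * 359.08
Q = 1364.5 kJ

1364.5


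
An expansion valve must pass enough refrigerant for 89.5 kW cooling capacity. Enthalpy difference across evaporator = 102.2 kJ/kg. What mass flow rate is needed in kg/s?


m_dot = Q / dh
m_dot = 89.5 / 102.2
m_dot = 0.8757 kg/s

0.8757


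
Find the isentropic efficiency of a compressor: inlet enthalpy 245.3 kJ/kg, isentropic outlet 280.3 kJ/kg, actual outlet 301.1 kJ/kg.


dh_ideal = 280.3 - 245.3 = 35.0 kJ/kg
dh_actual = 301.1 - 245.3 = 55.8 kJ/kg
eta_s = dh_ideal / dh_actual = 35.0 / 55.8
eta_s = 0.6272

0.6272


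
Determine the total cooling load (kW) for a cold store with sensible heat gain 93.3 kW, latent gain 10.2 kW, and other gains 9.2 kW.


Q_total = Q_s + Q_l + Q_misc
Q_total = 93.3 + 10.2 + 9.2
Q_total = 112.7 kW

112.7


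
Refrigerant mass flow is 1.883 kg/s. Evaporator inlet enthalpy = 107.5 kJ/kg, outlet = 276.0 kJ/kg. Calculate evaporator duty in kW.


dh = 276.0 - 107.5 = 168.5 kJ/kg
Q_evap = m_dot * dh = 1.883 * 168.5
Q_evap = 317.29 kW

317.29


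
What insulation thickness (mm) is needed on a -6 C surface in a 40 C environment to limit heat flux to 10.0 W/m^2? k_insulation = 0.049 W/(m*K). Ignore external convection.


dT = 40 - (-6) = 46 K
thickness = k * dT / q_max * 1000
thickness = 0.049 * 46 / 10.0 * 1000
thickness = 225.4 mm

225.4


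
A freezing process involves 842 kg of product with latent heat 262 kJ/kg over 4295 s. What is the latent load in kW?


Q_lat = m * h_fg / t
Q_lat = 842 * 262 / 4295
Q_lat = 51.36 kW

51.36


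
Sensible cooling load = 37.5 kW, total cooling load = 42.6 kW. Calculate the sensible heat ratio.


SHR = Q_sensible / Q_total
SHR = 37.5 / 42.6
SHR = 0.88

0.88


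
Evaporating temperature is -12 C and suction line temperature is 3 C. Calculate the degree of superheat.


Superheat = T_suction - T_evap
Superheat = 3 - (-12)
Superheat = 15 K

15


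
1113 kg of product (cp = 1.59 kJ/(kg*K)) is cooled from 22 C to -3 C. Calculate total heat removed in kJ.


dT = 22 - (-3) = 25 K
Q = m * cp * dT = 1113 * 1.59 * 25
Q = 44242 kJ

44242


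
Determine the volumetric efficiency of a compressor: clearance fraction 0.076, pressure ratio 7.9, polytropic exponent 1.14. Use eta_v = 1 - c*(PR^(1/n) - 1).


PR^(1/n) = 7.9^(1/1.14) = 6.12903618
eta_v = 1 - 0.076 * (6.12903618 - 1)
eta_v = 0.6102

0.6102


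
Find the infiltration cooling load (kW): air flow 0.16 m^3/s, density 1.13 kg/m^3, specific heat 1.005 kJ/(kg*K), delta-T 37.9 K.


Q = V_dot * rho * cp * dT
Q = 0.16 * 1.13 * 1.005 * 37.9
Q = 6.887 kW

6.887


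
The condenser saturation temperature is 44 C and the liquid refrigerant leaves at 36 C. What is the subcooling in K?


Subcooling = T_cond - T_liquid
Subcooling = 44 - 36
Subcooling = 8 K

8


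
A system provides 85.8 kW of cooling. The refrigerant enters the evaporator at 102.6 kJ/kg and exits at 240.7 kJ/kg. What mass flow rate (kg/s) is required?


dh = 240.7 - 102.6 = 138.1 kJ/kg
m_dot = Q / dh = 85.8 / 138.1 = 0.6213 kg/s

0.6213


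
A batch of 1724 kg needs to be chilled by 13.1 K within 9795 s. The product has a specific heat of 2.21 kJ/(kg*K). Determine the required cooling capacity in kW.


Q = m * cp * dT / t
Q = 1724 * 2.21 * 13.1 / 9795
Q = 5.096 kW

5.096


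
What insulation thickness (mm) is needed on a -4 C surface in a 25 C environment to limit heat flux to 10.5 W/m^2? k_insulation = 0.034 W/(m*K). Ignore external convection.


dT = 25 - (-4) = 29 K
thickness = k * dT / q_max * 1000
thickness = 0.034 * 29 / 10.5 * 1000
thickness = 93.9 mm

93.9


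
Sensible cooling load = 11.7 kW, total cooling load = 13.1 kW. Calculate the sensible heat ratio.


SHR = Q_sensible / Q_total
SHR = 11.7 / 13.1
SHR = 0.893

0.893


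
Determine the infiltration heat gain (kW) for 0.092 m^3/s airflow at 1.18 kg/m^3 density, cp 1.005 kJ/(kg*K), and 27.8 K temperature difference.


Q = V_dot * rho * cp * dT
Q = 0.092 * 1.18 * 1.005 * 27.8
Q = 3.033 kW

3.033


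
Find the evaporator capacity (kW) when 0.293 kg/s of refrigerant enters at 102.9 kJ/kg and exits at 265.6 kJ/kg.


dh = 265.6 - 102.9 = 162.7 kJ/kg
Q_evap = m_dot * dh = 0.293 * 162.7
Q_evap = 47.67 kW

47.67


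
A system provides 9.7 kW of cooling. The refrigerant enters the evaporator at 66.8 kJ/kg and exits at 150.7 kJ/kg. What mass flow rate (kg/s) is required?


dh = 150.7 - 66.8 = 83.9 kJ/kg
m_dot = Q / dh = 9.7 / 83.9 = 0.1156 kg/s

0.1156


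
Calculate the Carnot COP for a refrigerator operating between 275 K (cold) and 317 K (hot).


dT = 317 - 275 = 42 K
COP_carnot = T_cold / dT = 275 / 42
COP_carnot = 6.548

6.548


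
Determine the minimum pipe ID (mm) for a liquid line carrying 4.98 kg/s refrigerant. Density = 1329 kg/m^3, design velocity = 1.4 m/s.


A = m_dot / (rho * v) = 4.98 / (1329 * 1.4) = 0.00267655595 m^2
d = sqrt(4*A/pi) * 1000
d = 58.4 mm

58.4


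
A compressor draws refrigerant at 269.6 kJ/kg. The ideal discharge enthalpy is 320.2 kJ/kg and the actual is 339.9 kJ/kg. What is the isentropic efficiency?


dh_ideal = 320.2 - 269.6 = 50.6 kJ/kg
dh_actual = 339.9 - 269.6 = 70.3 kJ/kg
eta_s = dh_ideal / dh_actual = 50.6 / 70.3
eta_s = 0.7198

0.7198


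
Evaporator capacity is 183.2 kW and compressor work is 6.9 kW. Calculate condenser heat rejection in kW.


Q_cond = Q_evap + W
Q_cond = 183.2 + 6.9
Q_cond = 190.1 kW

190.1


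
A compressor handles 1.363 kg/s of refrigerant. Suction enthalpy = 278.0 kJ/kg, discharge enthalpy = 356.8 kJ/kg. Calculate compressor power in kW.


dh = 356.8 - 278.0 = 78.8 kJ/kg
W = m_dot * dh = 1.363 * 78.8 = 107.4 kW

107.4


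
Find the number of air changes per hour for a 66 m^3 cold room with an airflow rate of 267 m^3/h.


ACH = flow / volume
ACH = 267 / 66
ACH = 4.045

4.045


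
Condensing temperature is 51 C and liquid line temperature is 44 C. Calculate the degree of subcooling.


Subcooling = T_cond - T_liquid
Subcooling = 51 - 44
Subcooling = 7 K

7


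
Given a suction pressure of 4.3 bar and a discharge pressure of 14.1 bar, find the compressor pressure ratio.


PR = P_high / P_low
PR = 14.1 / 4.3
PR = 3.279

3.279


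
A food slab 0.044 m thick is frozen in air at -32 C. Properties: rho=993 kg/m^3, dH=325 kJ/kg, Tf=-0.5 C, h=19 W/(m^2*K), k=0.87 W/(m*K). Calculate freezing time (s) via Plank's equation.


dT = -0.5 - (-32) = 31.5 K
term1 = a/(2h) = 0.044/(2*19) = 0.001157894737
term2 = a^2/(8k) = 0.044^2/(8*0.87) = 0.0002781609195
t = rho*dH*1000/dT * (term1 + term2)
t = 993*325*1000/31.5 * (0.001157894737 + 0.0002781609195)
t = 14713 s

14713


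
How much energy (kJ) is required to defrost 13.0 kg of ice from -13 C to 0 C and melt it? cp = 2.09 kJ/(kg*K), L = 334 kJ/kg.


Sensible heat = cp * dT = 2.09 * 13 = 27.17 kJ/kg
Total per kg = 27.17 + 334 = 361.17 kJ/kg
Q = m * total = 13.0 * 361.17
Q = 4695.2 kJ

4695.2


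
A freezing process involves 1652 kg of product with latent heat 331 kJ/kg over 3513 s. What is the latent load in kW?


Q_lat = m * h_fg / t
Q_lat = 1652 * 331 / 3513
Q_lat = 155.65 kW

155.65


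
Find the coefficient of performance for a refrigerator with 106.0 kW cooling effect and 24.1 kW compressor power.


COP = Q_evap / W
COP = 106.0 / 24.1
COP = 4.398

4.398


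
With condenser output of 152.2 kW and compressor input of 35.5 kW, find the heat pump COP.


COP_hp = Q_cond / W
COP_hp = 152.2 / 35.5
COP_hp = 4.287

4.287


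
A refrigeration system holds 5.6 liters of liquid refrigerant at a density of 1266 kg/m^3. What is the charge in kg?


Charge = V * rho / 1000
Charge = 5.6 * 1266 / 1000
Charge = 7.09 kg

7.09


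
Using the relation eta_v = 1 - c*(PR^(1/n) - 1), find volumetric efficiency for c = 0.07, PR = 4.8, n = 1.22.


PR^(1/n) = 4.8^(1/1.22) = 3.6173827
eta_v = 1 - 0.07 * (3.6173827 - 1)
eta_v = 0.8168

0.8168


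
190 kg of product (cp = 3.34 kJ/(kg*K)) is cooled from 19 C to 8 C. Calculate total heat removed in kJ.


dT = 19 - (8) = 11 K
Q = m * cp * dT = 190 * 3.34 * 11
Q = 6981 kJ

6981


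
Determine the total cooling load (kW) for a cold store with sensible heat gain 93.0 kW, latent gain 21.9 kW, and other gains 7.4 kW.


Q_total = Q_s + Q_l + Q_misc
Q_total = 93.0 + 21.9 + 7.4
Q_total = 122.3 kW

122.3


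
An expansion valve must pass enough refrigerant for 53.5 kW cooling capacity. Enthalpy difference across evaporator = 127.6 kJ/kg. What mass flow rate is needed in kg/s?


m_dot = Q / dh
m_dot = 53.5 / 127.6
m_dot = 0.4193 kg/s

0.4193


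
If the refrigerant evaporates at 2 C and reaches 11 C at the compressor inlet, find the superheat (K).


Superheat = T_suction - T_evap
Superheat = 11 - (2)
Superheat = 9 K

9


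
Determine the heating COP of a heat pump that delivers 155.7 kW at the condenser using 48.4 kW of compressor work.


COP_hp = Q_cond / W
COP_hp = 155.7 / 48.4
COP_hp = 3.217

3.217


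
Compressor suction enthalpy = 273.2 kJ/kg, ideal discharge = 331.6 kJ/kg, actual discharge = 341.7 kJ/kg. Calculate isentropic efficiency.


dh_ideal = 331.6 - 273.2 = 58.4 kJ/kg
dh_actual = 341.7 - 273.2 = 68.5 kJ/kg
eta_s = dh_ideal / dh_actual = 58.4 / 68.5
eta_s = 0.8526

0.8526


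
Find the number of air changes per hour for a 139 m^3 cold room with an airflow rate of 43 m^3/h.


ACH = flow / volume
ACH = 43 / 139
ACH = 0.309

0.309


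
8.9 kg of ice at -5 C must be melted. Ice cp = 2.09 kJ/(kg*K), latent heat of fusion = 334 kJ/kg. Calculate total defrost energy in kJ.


Sensible heat = cp * dT = 2.09 * 5 = 10.45 kJ/kg
Total per kg = 10.45 + 334 = 344.45 kJ/kg
Q = m * total = 8.9 * 344.45
Q = 3065.6 kJ

3065.6


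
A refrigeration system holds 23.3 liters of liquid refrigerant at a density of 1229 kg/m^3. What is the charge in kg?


Charge = V * rho / 1000
Charge = 23.3 * 1229 / 1000
Charge = 28.64 kg

28.64


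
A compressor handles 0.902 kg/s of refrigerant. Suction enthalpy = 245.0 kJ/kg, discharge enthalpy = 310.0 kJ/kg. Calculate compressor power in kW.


dh = 310.0 - 245.0 = 65.0 kJ/kg
W = m_dot * dh = 0.902 * 65.0 = 58.63 kW

58.63


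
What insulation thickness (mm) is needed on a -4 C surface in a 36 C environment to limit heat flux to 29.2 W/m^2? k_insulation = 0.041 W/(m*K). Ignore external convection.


dT = 36 - (-4) = 40 K
thickness = k * dT / q_max * 1000
thickness = 0.041 * 40 / 29.2 * 1000
thickness = 56.2 mm

56.2


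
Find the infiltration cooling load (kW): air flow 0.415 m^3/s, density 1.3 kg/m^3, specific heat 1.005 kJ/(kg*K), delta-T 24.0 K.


Q = V_dot * rho * cp * dT
Q = 0.415 * 1.3 * 1.005 * 24.0
Q = 13.013 kW

13.013


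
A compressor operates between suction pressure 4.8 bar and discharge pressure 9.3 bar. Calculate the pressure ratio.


PR = P_high / P_low
PR = 9.3 / 4.8
PR = 1.938

1.938


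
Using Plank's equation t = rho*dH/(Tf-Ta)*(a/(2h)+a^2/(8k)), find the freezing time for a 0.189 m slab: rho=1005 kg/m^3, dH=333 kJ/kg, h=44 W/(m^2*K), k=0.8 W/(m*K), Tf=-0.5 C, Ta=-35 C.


dT = -0.5 - (-35) = 34.5 K
term1 = a/(2h) = 0.189/(2*44) = 0.002147727273
term2 = a^2/(8k) = 0.189^2/(8*0.8) = 0.00558140625
t = rho*dH*1000/dT * (term1 + term2)
t = 1005*333*1000/34.5 * (0.002147727273 + 0.00558140625)
t = 74976 s

74976


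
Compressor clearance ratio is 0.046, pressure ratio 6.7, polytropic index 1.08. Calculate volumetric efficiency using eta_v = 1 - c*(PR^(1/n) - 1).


PR^(1/n) = 6.7^(1/1.08) = 5.81947861
eta_v = 1 - 0.046 * (5.81947861 - 1)
eta_v = 0.7783

0.7783


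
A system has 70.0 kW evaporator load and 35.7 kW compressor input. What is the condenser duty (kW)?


Q_cond = Q_evap + W
Q_cond = 70.0 + 35.7
Q_cond = 105.7 kW

105.7


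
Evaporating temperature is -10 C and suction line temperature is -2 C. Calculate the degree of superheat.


Superheat = T_suction - T_evap
Superheat = -2 - (-10)
Superheat = 8 K

8


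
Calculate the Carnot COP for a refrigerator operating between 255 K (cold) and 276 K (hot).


dT = 276 - 255 = 21 K
COP_carnot = T_cold / dT = 255 / 21
COP_carnot = 12.143

12.143


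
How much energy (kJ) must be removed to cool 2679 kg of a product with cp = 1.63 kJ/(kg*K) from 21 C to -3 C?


dT = 21 - (-3) = 24 K
Q = m * cp * dT = 2679 * 1.63 * 24
Q = 104802 kJ

104802


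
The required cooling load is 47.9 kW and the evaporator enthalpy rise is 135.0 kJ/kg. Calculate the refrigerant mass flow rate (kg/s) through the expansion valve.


m_dot = Q / dh
m_dot = 47.9 / 135.0
m_dot = 0.3548 kg/s

0.3548


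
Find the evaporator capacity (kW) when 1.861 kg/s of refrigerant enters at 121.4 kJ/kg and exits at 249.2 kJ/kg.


dh = 249.2 - 121.4 = 127.8 kJ/kg
Q_evap = m_dot * dh = 1.861 * 127.8
Q_evap = 237.84 kW

237.84


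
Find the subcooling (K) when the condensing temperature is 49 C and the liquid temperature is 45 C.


Subcooling = T_cond - T_liquid
Subcooling = 49 - 45
Subcooling = 4 K

4


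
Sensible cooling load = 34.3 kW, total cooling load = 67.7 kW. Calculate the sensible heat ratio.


SHR = Q_sensible / Q_total
SHR = 34.3 / 67.7
SHR = 0.507

0.507


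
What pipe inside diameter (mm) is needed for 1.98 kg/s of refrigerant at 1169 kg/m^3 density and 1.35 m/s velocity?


A = m_dot / (rho * v) = 1.98 / (1169 * 1.35) = 0.00125463359 m^2
d = sqrt(4*A/pi) * 1000
d = 40.0 mm

40.0


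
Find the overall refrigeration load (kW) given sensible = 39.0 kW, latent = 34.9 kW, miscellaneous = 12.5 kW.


Q_total = Q_s + Q_l + Q_misc
Q_total = 39.0 + 34.9 + 12.5
Q_total = 86.4 kW

86.4
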